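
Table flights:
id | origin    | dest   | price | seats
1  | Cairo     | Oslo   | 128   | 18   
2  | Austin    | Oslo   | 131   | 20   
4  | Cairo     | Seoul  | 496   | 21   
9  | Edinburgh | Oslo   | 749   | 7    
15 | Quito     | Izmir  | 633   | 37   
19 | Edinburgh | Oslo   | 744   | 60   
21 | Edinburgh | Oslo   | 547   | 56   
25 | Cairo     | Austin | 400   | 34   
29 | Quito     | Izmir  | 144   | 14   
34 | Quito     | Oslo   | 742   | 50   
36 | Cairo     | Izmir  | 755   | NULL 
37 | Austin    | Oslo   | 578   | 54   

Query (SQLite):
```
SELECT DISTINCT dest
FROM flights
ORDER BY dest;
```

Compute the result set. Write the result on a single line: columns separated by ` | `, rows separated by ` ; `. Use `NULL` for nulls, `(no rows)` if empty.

Austin ; Izmir ; Oslo ; Seoul

Collect distinct dest values from flights.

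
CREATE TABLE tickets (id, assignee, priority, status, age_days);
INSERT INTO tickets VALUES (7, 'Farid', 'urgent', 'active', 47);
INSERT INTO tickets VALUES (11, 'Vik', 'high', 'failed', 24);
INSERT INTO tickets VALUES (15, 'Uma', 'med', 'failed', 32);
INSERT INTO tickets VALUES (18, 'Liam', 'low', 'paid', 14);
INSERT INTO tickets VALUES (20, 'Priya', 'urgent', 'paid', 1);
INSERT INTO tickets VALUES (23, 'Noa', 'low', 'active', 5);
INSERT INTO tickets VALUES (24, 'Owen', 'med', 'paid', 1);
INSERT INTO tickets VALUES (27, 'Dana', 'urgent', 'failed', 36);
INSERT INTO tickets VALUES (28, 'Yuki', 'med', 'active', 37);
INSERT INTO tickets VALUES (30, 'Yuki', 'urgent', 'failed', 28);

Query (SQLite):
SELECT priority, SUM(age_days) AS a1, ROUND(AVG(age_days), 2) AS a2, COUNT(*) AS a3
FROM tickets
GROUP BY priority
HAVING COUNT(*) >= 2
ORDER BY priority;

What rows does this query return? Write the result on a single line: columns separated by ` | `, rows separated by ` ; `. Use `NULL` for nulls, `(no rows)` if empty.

low | 19 | 9.5 | 2 ; med | 70 | 23.33 | 3 ; urgent | 112 | 28 | 4

Group tickets by priority.
Per group compute: SUM(age_days), ROUND(AVG(age_days), 2), COUNT(*).
HAVING: drop groups with fewer than 2 rows.
  high: ids {11} → SUM(age_days)=24, ROUND(AVG(age_days), 2)=24, COUNT(*)=1
  low: ids {18, 23} → SUM(age_days)=19, ROUND(AVG(age_days), 2)=9.5, COUNT(*)=2
  med: ids {15, 24, 28} → SUM(age_days)=70, ROUND(AVG(age_days), 2)=23.33, COUNT(*)=3
  urgent: ids {7, 20, 27, 30} → SUM(age_days)=112, ROUND(AVG(age_days), 2)=28, COUNT(*)=4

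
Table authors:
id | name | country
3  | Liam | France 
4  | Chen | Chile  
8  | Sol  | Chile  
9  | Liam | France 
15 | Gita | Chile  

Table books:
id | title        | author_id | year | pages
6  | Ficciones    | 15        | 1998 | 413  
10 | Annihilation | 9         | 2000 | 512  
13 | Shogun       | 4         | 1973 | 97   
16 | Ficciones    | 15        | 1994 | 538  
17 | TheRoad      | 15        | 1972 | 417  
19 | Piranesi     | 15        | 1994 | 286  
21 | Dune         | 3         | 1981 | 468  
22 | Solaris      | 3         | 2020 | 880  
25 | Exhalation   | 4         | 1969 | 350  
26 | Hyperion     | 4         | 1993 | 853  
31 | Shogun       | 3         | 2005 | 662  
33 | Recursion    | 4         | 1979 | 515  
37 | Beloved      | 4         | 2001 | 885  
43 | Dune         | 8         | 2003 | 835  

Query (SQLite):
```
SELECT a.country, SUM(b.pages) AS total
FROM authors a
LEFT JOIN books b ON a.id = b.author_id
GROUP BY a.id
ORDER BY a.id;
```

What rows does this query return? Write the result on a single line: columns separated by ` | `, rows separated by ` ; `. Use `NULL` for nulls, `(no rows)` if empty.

France | 2010 ; Chile | 2700 ; Chile | 835 ; France | 512 ; Chile | 1654

LEFT JOIN keeps every authors row; unmatched ones get NULL for books columns.
Group by authors.id and compute SUM(b.pages). SUM over an all-NULL group is NULL.
  3: ids {21, 22, 31} → SUM(b.pages)=2010
  4: ids {13, 25, 26, 33, 37} → SUM(b.pages)=2700
  8: ids {43} → SUM(b.pages)=835
  9: ids {10} → SUM(b.pages)=512
  15: ids {6, 16, 17, 19} → SUM(b.pages)=1654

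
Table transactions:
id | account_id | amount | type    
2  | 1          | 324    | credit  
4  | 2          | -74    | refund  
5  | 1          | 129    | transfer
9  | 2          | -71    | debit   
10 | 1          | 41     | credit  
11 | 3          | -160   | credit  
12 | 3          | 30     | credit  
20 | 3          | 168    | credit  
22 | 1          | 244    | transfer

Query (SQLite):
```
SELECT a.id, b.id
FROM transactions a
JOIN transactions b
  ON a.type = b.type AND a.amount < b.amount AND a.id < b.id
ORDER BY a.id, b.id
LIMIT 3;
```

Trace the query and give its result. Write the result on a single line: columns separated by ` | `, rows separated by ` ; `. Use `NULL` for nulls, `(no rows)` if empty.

Pairs (a,b) with same type, a.amount < b.amount, a.id < b.id.
type groups: credit:{2,10,11,12,20} debit:{9} refund:{4} transfer:{5,22}
Ordered by (a.id, b.id); first 3.

5 | 22 ; 10 | 20 ; 11 | 12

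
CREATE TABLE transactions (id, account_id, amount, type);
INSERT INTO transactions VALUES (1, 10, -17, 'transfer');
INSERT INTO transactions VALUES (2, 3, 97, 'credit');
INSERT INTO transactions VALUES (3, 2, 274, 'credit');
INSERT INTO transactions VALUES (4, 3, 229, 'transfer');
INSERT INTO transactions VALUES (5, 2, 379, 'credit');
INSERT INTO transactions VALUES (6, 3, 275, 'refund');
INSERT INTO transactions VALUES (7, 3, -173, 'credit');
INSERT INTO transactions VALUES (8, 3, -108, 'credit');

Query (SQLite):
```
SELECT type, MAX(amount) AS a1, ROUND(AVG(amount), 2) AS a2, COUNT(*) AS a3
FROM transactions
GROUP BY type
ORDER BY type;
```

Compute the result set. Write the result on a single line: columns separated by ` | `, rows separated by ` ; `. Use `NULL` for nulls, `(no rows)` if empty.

credit | 379 | 93.8 | 5 ; refund | 275 | 275 | 1 ; transfer | 229 | 106 | 2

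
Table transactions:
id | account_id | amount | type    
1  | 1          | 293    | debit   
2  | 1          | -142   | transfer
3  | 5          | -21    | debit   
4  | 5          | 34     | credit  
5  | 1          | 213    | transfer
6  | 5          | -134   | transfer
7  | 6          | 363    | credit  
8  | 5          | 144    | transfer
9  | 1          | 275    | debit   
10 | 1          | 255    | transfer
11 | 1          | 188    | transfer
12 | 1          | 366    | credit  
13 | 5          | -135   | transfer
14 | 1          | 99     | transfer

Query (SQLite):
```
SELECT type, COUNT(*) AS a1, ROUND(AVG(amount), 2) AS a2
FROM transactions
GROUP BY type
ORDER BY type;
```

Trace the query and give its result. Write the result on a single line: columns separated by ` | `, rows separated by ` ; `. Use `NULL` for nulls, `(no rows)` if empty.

Group transactions by type.
Per group compute: COUNT(*), ROUND(AVG(amount), 2).
  credit: ids {4, 7, 12} → COUNT(*)=3, ROUND(AVG(amount), 2)=254.33
  debit: ids {1, 3, 9} → COUNT(*)=3, ROUND(AVG(amount), 2)=182.33
  transfer: ids {2, 5, 6, 8, 10, 11, 13, 14} → COUNT(*)=8, ROUND(AVG(amount), 2)=61

credit | 3 | 254.33 ; debit | 3 | 182.33 ; transfer | 8 | 61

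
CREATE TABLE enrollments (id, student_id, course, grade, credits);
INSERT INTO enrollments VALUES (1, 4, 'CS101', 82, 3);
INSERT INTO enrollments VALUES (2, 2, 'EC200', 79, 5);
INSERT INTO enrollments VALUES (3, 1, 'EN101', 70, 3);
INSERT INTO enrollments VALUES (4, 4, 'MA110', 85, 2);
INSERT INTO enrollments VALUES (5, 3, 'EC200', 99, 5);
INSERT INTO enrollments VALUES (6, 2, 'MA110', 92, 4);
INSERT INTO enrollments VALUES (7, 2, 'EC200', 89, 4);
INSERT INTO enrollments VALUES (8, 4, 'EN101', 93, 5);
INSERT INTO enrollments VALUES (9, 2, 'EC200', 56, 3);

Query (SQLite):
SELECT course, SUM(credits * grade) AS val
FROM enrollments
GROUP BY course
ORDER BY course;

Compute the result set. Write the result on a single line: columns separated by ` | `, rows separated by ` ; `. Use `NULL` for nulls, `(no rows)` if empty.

For each row compute credits * grade.
Group by course; take SUM of the expression per group.
  CS101: ids {1} → SUM(credits * grade)=246
  EC200: ids {2, 5, 7, 9} → SUM(credits * grade)=1414
  EN101: ids {3, 8} → SUM(credits * grade)=675
  MA110: ids {4, 6} → SUM(credits * grade)=538

CS101 | 246 ; EC200 | 1414 ; EN101 | 675 ; MA110 | 538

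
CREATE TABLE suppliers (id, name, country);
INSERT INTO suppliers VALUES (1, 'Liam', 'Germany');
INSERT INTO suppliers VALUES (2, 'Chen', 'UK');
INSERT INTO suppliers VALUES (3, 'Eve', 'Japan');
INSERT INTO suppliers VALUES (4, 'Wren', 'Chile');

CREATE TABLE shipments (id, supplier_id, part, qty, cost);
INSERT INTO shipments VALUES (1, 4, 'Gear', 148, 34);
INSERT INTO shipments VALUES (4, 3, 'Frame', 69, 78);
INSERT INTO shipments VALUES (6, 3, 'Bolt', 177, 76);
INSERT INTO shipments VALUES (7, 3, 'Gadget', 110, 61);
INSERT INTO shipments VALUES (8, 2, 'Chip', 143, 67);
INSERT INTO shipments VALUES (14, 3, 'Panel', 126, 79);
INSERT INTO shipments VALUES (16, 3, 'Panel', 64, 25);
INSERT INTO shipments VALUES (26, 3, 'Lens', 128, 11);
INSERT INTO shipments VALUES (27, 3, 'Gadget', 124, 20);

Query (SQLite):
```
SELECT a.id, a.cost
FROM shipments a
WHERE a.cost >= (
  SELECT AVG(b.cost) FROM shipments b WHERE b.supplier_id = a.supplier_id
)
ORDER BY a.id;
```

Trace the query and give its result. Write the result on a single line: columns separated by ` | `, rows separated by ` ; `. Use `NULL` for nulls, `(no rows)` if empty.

1 | 34 ; 4 | 78 ; 6 | 76 ; 7 | 61 ; 8 | 67 ; 14 | 79

For each shipments row a, compute AVG(cost) over rows sharing a.supplier_id.
Keep row a if a.cost >= that per-group AVG.
  supplier_id=2: AVG(cost) = 67.0
  supplier_id=3: AVG(cost) = 50.0
  supplier_id=4: AVG(cost) = 34.0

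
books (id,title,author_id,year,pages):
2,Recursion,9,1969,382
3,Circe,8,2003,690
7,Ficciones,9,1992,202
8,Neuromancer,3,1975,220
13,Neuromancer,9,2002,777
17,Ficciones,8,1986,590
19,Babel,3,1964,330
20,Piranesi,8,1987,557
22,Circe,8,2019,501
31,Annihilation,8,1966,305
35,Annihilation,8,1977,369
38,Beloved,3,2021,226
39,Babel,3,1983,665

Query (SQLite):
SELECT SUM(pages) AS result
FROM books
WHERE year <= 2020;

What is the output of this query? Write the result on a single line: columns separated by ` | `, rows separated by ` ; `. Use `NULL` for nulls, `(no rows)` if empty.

5588

Rows where year <= 2020 → pages values: [382, 690, 202, 220, 777, 590, 330, 557, 501, 305, 369, 665].
SUM of non-NULL values = 5588.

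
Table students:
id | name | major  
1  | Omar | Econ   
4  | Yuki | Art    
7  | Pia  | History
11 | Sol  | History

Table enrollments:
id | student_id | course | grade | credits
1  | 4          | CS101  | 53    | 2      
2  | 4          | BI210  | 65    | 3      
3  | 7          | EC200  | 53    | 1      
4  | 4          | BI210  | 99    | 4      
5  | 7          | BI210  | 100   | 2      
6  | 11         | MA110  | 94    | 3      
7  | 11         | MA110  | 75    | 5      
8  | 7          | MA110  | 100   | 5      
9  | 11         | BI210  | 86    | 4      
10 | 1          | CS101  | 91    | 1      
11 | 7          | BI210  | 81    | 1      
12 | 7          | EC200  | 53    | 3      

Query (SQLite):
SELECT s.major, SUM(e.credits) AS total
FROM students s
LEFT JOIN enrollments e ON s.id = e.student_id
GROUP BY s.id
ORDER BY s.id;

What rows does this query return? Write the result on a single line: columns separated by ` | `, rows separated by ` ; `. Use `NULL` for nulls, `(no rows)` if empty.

LEFT JOIN keeps every students row; unmatched ones get NULL for enrollments columns.
Group by students.id and compute SUM(e.credits). SUM over an all-NULL group is NULL.
  1: ids {10} → SUM(e.credits)=1
  4: ids {1, 2, 4} → SUM(e.credits)=9
  7: ids {3, 5, 8, 11, 12} → SUM(e.credits)=12
  11: ids {6, 7, 9} → SUM(e.credits)=12

Econ | 1 ; Art | 9 ; History | 12 ; History | 12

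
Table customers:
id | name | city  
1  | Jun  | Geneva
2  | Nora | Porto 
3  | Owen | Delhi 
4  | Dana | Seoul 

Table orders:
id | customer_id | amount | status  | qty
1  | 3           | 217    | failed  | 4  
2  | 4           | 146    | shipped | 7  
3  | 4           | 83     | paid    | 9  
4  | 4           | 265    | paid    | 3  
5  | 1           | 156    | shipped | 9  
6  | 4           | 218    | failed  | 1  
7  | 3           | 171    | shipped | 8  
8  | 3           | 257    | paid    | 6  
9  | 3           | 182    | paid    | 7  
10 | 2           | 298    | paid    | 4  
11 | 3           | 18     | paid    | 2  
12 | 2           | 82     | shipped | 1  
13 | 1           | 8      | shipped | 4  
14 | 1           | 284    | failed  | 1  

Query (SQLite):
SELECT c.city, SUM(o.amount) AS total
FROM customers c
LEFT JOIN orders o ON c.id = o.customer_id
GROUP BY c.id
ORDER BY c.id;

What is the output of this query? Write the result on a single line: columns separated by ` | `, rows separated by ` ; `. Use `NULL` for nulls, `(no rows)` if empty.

Geneva | 448 ; Porto | 380 ; Delhi | 845 ; Seoul | 712

LEFT JOIN keeps every customers row; unmatched ones get NULL for orders columns.
Group by customers.id and compute SUM(o.amount). SUM over an all-NULL group is NULL.
  1: ids {5, 13, 14} → SUM(o.amount)=448
  2: ids {10, 12} → SUM(o.amount)=380
  3: ids {1, 7, 8, 9, 11} → SUM(o.amount)=845
  4: ids {2, 3, 4, 6} → SUM(o.amount)=712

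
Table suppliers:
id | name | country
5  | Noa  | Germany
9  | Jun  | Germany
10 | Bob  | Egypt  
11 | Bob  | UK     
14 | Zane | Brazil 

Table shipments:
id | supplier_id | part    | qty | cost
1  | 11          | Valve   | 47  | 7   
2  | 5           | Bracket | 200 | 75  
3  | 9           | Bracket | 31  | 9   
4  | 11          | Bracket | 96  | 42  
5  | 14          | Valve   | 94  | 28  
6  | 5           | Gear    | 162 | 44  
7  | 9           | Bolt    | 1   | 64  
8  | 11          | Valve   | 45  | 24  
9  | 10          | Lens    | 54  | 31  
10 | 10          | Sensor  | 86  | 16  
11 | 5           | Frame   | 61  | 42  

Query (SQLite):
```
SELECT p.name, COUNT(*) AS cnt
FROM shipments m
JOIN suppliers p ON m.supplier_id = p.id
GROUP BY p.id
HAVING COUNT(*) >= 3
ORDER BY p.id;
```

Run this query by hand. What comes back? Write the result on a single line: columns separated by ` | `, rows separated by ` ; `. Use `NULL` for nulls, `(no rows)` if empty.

Noa | 3 ; Bob | 3

Join each shipments row to its suppliers via supplier_id.
Group joined rows by suppliers.id; compute COUNT(*) per group.
HAVING: keep groups with count ≥ 3.
  5: ids {2, 6, 11} → COUNT(*)=3
  9: ids {3, 7} → COUNT(*)=2
  10: ids {9, 10} → COUNT(*)=2
  11: ids {1, 4, 8} → COUNT(*)=3
  14: ids {5} → COUNT(*)=1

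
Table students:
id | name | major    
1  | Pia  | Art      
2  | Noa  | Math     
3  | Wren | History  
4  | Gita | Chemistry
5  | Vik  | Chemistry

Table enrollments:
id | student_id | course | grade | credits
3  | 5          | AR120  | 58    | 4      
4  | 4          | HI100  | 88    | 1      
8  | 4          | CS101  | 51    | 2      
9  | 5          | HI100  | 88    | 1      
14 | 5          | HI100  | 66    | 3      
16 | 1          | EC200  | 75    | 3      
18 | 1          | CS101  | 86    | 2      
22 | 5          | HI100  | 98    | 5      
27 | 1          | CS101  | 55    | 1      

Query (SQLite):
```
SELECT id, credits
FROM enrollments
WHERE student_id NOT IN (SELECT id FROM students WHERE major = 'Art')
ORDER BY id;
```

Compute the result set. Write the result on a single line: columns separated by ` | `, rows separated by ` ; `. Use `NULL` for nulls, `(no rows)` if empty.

Inner query: students.id where major = 'Art'.
Outer: keep enrollments rows whose student_id is not in that set.
Inner query → {1}

3 | 4 ; 4 | 1 ; 8 | 2 ; 9 | 1 ; 14 | 3 ; 22 | 5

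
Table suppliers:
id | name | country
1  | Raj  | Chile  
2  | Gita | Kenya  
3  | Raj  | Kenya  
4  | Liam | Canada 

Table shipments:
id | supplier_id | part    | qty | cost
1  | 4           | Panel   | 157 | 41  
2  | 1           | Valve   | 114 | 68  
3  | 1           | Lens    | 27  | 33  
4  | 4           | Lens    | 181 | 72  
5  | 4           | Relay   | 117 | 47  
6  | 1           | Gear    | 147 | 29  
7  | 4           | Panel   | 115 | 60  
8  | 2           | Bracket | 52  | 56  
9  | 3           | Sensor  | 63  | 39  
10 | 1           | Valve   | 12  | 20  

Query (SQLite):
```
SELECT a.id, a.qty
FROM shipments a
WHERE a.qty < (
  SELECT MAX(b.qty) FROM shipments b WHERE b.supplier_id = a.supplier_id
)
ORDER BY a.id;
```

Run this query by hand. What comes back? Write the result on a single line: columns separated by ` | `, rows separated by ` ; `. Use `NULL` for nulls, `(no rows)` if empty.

For each shipments row a, compute MAX(qty) over rows sharing a.supplier_id.
Keep row a if a.qty < that per-group MAX.
  supplier_id=1: MAX(qty) = 147
  supplier_id=2: MAX(qty) = 52
  supplier_id=3: MAX(qty) = 63
  supplier_id=4: MAX(qty) = 181

1 | 157 ; 2 | 114 ; 3 | 27 ; 5 | 117 ; 7 | 115 ; 10 | 12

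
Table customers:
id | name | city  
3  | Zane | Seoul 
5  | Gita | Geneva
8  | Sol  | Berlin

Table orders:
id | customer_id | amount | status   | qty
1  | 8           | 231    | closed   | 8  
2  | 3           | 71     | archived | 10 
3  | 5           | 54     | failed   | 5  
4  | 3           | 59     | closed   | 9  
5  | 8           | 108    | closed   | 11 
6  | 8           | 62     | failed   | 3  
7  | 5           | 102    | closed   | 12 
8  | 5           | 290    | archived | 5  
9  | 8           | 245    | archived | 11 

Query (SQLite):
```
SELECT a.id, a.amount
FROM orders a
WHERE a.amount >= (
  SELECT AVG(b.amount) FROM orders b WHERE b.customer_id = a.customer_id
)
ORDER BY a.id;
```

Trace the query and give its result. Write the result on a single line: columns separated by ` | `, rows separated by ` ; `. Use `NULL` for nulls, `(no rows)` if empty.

For each orders row a, compute AVG(amount) over rows sharing a.customer_id.
Keep row a if a.amount >= that per-group AVG.
  customer_id=3: AVG(amount) = 65.0
  customer_id=5: AVG(amount) = 148.666667
  customer_id=8: AVG(amount) = 161.5

1 | 231 ; 2 | 71 ; 8 | 290 ; 9 | 245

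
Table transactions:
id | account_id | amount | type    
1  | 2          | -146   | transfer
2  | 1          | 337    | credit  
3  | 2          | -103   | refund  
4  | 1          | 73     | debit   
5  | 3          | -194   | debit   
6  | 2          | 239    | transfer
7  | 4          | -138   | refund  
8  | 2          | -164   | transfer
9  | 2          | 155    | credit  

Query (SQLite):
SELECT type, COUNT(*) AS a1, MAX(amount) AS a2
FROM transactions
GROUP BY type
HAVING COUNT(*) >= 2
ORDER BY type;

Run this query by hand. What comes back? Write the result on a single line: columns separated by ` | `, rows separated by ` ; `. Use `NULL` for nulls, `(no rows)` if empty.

Group transactions by type.
Per group compute: COUNT(*), MAX(amount).
HAVING: drop groups with fewer than 2 rows.
  credit: ids {2, 9} → COUNT(*)=2, MAX(amount)=337
  debit: ids {4, 5} → COUNT(*)=2, MAX(amount)=73
  refund: ids {3, 7} → COUNT(*)=2, MAX(amount)=-103
  transfer: ids {1, 6, 8} → COUNT(*)=3, MAX(amount)=239

credit | 2 | 337 ; debit | 2 | 73 ; refund | 2 | -103 ; transfer | 3 | 239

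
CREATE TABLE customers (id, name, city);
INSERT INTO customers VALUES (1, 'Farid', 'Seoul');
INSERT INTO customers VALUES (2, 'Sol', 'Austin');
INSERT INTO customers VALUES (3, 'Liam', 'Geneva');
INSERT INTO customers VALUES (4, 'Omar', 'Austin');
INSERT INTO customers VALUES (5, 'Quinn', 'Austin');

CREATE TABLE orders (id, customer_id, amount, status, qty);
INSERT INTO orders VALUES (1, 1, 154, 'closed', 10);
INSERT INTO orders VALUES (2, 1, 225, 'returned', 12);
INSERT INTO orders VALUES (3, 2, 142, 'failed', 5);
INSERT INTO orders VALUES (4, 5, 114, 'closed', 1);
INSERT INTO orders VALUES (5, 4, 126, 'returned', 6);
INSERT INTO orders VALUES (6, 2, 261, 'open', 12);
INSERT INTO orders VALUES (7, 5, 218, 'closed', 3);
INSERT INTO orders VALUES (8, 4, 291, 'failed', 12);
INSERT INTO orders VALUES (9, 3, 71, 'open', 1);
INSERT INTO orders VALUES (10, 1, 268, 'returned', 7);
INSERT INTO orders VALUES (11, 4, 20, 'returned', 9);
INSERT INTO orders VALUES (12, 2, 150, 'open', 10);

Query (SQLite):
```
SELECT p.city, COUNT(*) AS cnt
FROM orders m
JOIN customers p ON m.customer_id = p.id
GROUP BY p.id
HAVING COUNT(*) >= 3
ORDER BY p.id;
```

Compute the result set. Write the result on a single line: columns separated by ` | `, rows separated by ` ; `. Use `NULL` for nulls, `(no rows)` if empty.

Seoul | 3 ; Austin | 3 ; Austin | 3

Join each orders row to its customers via customer_id.
Group joined rows by customers.id; compute COUNT(*) per group.
HAVING: keep groups with count ≥ 3.
  1: ids {1, 2, 10} → COUNT(*)=3
  2: ids {3, 6, 12} → COUNT(*)=3
  3: ids {9} → COUNT(*)=1
  4: ids {5, 8, 11} → COUNT(*)=3
  5: ids {4, 7} → COUNT(*)=2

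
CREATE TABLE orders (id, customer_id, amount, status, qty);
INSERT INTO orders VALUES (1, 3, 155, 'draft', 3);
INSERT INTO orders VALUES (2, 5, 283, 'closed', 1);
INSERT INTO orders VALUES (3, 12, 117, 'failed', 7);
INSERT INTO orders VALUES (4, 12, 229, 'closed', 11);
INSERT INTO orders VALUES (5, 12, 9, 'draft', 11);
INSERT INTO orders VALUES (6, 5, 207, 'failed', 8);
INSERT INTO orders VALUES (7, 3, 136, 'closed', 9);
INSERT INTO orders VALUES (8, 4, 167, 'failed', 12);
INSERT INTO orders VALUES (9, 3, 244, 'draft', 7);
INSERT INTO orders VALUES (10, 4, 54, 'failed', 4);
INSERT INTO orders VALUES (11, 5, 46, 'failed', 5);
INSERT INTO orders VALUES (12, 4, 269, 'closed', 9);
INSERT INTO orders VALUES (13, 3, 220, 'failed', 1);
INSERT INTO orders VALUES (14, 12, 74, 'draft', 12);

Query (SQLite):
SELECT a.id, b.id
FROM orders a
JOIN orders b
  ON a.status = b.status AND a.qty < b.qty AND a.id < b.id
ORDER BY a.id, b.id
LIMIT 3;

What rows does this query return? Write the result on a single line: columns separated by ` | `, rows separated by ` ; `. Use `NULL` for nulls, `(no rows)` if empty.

1 | 5 ; 1 | 9 ; 1 | 14

Pairs (a,b) with same status, a.qty < b.qty, a.id < b.id.
status groups: closed:{2,4,7,12} draft:{1,5,9,14} failed:{3,6,8,10,11,13}
Ordered by (a.id, b.id); first 3.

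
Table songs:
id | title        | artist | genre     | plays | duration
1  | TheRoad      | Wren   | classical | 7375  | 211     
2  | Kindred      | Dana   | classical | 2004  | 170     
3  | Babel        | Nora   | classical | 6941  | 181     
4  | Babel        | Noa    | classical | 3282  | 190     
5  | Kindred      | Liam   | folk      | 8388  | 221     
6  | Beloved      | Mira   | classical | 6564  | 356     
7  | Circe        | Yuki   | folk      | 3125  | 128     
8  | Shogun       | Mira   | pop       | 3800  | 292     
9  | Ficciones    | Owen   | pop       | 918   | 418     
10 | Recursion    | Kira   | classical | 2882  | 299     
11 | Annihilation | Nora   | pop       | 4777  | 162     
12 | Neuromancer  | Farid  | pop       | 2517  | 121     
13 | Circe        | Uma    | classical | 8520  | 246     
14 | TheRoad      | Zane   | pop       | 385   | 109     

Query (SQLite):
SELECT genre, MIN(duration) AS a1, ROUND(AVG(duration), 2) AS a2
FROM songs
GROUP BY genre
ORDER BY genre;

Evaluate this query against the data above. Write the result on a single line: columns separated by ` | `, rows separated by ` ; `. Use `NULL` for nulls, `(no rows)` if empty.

classical | 170 | 236.14 ; folk | 128 | 174.5 ; pop | 109 | 220.4

Group songs by genre.
Per group compute: MIN(duration), ROUND(AVG(duration), 2).
  classical: ids {1, 2, 3, 4, 6, 10, 13} → MIN(duration)=170, ROUND(AVG(duration), 2)=236.14
  folk: ids {5, 7} → MIN(duration)=128, ROUND(AVG(duration), 2)=174.5
  pop: ids {8, 9, 11, 12, 14} → MIN(duration)=109, ROUND(AVG(duration), 2)=220.4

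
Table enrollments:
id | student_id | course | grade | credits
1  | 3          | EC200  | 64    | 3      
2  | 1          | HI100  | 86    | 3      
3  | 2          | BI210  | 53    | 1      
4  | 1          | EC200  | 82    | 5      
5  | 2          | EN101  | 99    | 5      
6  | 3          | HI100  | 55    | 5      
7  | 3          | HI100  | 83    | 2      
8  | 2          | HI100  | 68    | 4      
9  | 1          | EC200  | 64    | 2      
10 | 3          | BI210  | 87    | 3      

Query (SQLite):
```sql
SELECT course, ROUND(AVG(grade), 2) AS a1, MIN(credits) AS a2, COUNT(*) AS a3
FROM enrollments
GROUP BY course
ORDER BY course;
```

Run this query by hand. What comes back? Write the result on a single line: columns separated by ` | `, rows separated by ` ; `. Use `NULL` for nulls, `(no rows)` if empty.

Group enrollments by course.
Per group compute: ROUND(AVG(grade), 2), MIN(credits), COUNT(*).
  BI210: ids {3, 10} → ROUND(AVG(grade), 2)=70, MIN(credits)=1, COUNT(*)=2
  EC200: ids {1, 4, 9} → ROUND(AVG(grade), 2)=70, MIN(credits)=2, COUNT(*)=3
  EN101: ids {5} → ROUND(AVG(grade), 2)=99, MIN(credits)=5, COUNT(*)=1
  HI100: ids {2, 6, 7, 8} → ROUND(AVG(grade), 2)=73, MIN(credits)=2, COUNT(*)=4

BI210 | 70 | 1 | 2 ; EC200 | 70 | 2 | 3 ; EN101 | 99 | 5 | 1 ; HI100 | 73 | 2 | 4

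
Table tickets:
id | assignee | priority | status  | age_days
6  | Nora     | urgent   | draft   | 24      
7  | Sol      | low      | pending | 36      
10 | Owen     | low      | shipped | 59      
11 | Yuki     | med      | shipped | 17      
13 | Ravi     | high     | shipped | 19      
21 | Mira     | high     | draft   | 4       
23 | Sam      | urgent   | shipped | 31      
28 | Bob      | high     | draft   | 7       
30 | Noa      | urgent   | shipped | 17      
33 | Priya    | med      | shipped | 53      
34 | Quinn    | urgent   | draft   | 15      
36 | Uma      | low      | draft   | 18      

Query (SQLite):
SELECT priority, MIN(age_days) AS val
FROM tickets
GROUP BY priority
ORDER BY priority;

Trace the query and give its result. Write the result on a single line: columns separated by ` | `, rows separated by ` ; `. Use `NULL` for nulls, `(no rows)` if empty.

Partition tickets by priority; compute MIN(age_days) within each group.
  high: ids {13, 21, 28} → MIN(age_days)=4
  low: ids {7, 10, 36} → MIN(age_days)=18
  med: ids {11, 33} → MIN(age_days)=17
  urgent: ids {6, 23, 30, 34} → MIN(age_days)=15

high | 4 ; low | 18 ; med | 17 ; urgent | 15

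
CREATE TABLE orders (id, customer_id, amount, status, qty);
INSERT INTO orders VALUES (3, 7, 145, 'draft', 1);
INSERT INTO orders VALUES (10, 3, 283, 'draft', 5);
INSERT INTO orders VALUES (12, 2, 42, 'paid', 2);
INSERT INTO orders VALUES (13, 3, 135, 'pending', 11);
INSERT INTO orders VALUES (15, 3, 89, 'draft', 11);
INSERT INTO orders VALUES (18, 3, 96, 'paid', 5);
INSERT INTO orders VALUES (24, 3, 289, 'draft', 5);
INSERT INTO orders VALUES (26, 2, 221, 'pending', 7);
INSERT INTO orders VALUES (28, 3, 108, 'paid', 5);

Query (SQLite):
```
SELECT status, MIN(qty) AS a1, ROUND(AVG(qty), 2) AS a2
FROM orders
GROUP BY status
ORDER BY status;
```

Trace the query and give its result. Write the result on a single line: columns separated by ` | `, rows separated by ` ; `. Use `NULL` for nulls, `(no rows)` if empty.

draft | 1 | 5.5 ; paid | 2 | 4 ; pending | 7 | 9

Group orders by status.
Per group compute: MIN(qty), ROUND(AVG(qty), 2).
  draft: ids {3, 10, 15, 24} → MIN(qty)=1, ROUND(AVG(qty), 2)=5.5
  paid: ids {12, 18, 28} → MIN(qty)=2, ROUND(AVG(qty), 2)=4
  pending: ids {13, 26} → MIN(qty)=7, ROUND(AVG(qty), 2)=9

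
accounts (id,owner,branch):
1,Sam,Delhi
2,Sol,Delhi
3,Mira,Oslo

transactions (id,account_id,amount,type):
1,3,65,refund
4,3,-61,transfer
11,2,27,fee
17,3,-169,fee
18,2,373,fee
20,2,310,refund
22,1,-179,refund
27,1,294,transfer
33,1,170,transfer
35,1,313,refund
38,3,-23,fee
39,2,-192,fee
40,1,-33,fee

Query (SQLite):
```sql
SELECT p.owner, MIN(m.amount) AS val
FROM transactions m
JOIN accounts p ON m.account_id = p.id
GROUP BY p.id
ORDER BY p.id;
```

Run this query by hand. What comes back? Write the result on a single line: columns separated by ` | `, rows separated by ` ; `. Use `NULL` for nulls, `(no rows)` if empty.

Join each transactions row to its accounts via account_id.
Group joined rows by accounts.id; compute MIN(m.amount) per group.
  1: ids {22, 27, 33, 35, 40} → MIN(m.amount)=-179
  2: ids {11, 18, 20, 39} → MIN(m.amount)=-192
  3: ids {1, 4, 17, 38} → MIN(m.amount)=-169

Sam | -179 ; Sol | -192 ; Mira | -169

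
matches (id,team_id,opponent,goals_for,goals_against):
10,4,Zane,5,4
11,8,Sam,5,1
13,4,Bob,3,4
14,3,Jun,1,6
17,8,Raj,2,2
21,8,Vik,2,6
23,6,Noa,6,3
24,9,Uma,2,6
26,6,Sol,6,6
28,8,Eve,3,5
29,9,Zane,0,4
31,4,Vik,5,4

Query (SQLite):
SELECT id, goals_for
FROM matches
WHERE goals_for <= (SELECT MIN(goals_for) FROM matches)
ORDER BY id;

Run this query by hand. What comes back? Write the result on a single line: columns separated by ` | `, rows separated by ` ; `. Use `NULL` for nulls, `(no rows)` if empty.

Scalar subquery: MIN(goals_for) over all matches rows = 0.
Keep rows where goals_for <= that value.

29 | 0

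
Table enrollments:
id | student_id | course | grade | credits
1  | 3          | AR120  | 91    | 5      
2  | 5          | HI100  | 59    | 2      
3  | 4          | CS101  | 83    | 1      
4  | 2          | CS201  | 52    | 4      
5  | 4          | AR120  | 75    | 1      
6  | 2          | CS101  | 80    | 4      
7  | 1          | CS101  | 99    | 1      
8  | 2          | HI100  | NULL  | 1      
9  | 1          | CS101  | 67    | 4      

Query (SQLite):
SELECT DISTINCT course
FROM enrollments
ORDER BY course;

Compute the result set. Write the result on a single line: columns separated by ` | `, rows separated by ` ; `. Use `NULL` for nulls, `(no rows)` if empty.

Collect distinct course values from enrollments.

AR120 ; CS101 ; CS201 ; HI100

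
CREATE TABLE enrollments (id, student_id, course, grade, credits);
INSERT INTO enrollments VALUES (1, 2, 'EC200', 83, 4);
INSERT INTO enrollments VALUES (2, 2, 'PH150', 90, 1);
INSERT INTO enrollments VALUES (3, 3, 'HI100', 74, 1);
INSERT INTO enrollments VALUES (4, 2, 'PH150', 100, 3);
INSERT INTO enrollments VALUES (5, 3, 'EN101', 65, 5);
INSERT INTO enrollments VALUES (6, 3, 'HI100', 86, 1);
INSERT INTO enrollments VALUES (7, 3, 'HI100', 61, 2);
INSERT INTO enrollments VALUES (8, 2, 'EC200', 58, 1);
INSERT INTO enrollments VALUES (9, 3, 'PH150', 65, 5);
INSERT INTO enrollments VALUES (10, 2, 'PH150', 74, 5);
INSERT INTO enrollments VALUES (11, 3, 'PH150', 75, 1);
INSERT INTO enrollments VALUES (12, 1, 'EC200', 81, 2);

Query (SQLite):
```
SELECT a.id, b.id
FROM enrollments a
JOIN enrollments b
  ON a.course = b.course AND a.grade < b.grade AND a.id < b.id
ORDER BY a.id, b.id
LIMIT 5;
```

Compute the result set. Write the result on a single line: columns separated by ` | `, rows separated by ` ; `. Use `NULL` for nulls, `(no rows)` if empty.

Pairs (a,b) with same course, a.grade < b.grade, a.id < b.id.
course groups: EC200:{1,8,12} EN101:{5} HI100:{3,6,7} PH150:{2,4,9,10,11}
Ordered by (a.id, b.id); first 5.

2 | 4 ; 3 | 6 ; 8 | 12 ; 9 | 10 ; 9 | 11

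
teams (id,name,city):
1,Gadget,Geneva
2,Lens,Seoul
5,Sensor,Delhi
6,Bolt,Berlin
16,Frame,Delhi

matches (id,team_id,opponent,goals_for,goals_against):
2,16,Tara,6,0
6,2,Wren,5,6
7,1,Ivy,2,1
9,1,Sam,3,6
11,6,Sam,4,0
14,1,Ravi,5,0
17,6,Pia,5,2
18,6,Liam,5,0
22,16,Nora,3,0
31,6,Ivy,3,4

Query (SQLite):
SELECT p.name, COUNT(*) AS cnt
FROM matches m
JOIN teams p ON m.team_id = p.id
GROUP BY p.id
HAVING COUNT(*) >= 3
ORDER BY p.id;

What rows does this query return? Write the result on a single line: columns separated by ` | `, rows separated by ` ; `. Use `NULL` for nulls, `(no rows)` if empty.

Gadget | 3 ; Bolt | 4

Join each matches row to its teams via team_id.
Group joined rows by teams.id; compute COUNT(*) per group.
HAVING: keep groups with count ≥ 3.
  1: ids {7, 9, 14} → COUNT(*)=3
  2: ids {6} → COUNT(*)=1
  6: ids {11, 17, 18, 31} → COUNT(*)=4
  16: ids {2, 22} → COUNT(*)=2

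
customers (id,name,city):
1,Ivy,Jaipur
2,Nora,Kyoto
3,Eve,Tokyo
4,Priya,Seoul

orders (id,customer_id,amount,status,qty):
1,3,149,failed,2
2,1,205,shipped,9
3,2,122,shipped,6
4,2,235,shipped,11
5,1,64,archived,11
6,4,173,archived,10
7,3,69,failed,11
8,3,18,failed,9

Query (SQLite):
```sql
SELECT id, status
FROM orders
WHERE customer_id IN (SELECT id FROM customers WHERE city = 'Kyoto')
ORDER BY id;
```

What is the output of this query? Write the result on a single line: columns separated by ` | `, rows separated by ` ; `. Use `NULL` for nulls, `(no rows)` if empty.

Inner query: customers.id where city = 'Kyoto'.
Outer: keep orders rows whose customer_id is in that set.
Inner query → {2}

3 | shipped ; 4 | shipped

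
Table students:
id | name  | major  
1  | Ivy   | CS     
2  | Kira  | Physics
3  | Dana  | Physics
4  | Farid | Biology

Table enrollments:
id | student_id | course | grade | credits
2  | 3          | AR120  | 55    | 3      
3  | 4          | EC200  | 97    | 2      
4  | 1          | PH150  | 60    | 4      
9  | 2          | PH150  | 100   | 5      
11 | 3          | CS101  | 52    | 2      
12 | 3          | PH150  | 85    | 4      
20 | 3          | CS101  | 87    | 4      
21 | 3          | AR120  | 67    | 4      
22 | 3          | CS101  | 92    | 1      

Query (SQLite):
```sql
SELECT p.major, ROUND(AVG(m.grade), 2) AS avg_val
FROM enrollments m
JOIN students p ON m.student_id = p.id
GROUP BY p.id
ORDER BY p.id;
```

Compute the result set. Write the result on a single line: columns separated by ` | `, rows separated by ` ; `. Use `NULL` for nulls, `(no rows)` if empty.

CS | 60 ; Physics | 100 ; Physics | 73 ; Biology | 97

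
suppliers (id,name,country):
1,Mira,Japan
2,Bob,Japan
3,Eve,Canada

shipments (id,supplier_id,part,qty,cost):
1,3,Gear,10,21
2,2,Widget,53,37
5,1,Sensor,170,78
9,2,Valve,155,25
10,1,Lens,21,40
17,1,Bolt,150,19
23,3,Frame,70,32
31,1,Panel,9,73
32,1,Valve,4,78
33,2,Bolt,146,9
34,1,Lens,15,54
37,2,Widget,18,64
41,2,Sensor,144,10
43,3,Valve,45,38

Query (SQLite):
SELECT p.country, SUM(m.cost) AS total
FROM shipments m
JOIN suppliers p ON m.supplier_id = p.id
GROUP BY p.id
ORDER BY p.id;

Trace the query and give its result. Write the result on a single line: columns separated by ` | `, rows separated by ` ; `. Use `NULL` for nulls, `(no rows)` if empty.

Join each shipments row to its suppliers via supplier_id.
Group joined rows by suppliers.id; compute SUM(m.cost) per group.
  1: ids {5, 10, 17, 31, 32, 34} → SUM(m.cost)=342
  2: ids {2, 9, 33, 37, 41} → SUM(m.cost)=145
  3: ids {1, 23, 43} → SUM(m.cost)=91

Japan | 342 ; Japan | 145 ; Canada | 91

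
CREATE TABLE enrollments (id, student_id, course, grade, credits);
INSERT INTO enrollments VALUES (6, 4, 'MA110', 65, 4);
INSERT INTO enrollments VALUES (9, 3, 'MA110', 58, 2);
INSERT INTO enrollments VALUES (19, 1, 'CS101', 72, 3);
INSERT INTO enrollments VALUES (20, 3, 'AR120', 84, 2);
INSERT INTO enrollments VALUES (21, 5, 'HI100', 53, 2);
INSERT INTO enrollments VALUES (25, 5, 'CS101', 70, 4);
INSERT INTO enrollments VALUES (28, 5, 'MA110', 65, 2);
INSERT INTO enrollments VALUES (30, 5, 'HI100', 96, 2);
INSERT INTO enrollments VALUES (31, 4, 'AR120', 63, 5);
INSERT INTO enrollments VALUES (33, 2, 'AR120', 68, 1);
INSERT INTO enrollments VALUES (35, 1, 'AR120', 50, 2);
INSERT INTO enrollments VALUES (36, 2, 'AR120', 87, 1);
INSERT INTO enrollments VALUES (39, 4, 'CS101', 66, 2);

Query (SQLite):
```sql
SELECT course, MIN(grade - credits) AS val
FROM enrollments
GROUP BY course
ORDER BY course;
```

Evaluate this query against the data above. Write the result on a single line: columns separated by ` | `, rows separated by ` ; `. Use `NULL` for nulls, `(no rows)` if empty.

AR120 | 48 ; CS101 | 64 ; HI100 | 51 ; MA110 | 56

For each row compute grade - credits.
Group by course; take MIN of the expression per group.
  AR120: ids {20, 31, 33, 35, 36} → MIN(grade - credits)=48
  CS101: ids {19, 25, 39} → MIN(grade - credits)=64
  HI100: ids {21, 30} → MIN(grade - credits)=51
  MA110: ids {6, 9, 28} → MIN(grade - credits)=56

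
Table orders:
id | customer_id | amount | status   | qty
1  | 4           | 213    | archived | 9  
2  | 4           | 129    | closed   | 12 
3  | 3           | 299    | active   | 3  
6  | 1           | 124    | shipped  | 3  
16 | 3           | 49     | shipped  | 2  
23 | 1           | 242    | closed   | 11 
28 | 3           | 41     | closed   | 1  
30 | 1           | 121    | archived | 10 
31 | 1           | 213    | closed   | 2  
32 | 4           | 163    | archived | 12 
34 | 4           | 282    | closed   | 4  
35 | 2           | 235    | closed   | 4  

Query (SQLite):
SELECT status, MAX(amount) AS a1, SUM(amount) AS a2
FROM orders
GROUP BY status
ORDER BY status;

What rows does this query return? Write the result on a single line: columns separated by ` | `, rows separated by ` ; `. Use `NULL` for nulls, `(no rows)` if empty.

Group orders by status.
Per group compute: MAX(amount), SUM(amount).
  active: ids {3} → MAX(amount)=299, SUM(amount)=299
  archived: ids {1, 30, 32} → MAX(amount)=213, SUM(amount)=497
  closed: ids {2, 23, 28, 31, 34, 35} → MAX(amount)=282, SUM(amount)=1142
  shipped: ids {6, 16} → MAX(amount)=124, SUM(amount)=173

active | 299 | 299 ; archived | 213 | 497 ; closed | 282 | 1142 ; shipped | 124 | 173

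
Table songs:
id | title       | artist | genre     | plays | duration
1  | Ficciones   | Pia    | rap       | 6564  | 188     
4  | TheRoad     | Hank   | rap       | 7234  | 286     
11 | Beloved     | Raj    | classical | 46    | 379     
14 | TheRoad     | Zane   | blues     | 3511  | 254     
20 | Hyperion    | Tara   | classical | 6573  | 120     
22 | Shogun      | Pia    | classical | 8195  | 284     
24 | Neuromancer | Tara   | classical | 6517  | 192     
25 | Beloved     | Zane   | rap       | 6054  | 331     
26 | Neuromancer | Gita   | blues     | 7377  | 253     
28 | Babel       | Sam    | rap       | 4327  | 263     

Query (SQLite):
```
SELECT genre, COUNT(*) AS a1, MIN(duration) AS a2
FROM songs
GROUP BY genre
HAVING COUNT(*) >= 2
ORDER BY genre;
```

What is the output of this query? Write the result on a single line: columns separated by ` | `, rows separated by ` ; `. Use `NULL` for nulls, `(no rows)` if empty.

blues | 2 | 253 ; classical | 4 | 120 ; rap | 4 | 188

Group songs by genre.
Per group compute: COUNT(*), MIN(duration).
HAVING: drop groups with fewer than 2 rows.
  blues: ids {14, 26} → COUNT(*)=2, MIN(duration)=253
  classical: ids {11, 20, 22, 24} → COUNT(*)=4, MIN(duration)=120
  rap: ids {1, 4, 25, 28} → COUNT(*)=4, MIN(duration)=188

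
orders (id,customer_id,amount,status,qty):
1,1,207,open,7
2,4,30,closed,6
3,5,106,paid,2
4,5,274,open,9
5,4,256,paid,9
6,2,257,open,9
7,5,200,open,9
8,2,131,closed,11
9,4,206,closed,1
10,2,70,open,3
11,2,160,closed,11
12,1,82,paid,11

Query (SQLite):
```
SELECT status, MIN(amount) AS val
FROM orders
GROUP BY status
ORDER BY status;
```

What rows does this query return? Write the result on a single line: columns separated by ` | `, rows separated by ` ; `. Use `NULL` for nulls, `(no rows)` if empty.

closed | 30 ; open | 70 ; paid | 82

Partition orders by status; compute MIN(amount) within each group.
  closed: ids {2, 8, 9, 11} → MIN(amount)=30
  open: ids {1, 4, 6, 7, 10} → MIN(amount)=70
  paid: ids {3, 5, 12} → MIN(amount)=82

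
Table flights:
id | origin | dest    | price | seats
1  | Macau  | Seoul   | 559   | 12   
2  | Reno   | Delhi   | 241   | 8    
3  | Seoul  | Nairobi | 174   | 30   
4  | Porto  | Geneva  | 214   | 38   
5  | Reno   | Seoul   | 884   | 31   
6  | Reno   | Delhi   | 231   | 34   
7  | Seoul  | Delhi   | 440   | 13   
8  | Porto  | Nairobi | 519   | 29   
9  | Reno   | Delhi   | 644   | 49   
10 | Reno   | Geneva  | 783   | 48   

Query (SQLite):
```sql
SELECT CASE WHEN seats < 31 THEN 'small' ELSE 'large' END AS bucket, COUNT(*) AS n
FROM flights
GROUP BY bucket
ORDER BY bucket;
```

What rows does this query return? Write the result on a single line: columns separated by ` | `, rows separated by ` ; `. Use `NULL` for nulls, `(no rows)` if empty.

Bucket rows by seats < 31 → 'small' else 'large'; count each bucket.

large | 5 ; small | 5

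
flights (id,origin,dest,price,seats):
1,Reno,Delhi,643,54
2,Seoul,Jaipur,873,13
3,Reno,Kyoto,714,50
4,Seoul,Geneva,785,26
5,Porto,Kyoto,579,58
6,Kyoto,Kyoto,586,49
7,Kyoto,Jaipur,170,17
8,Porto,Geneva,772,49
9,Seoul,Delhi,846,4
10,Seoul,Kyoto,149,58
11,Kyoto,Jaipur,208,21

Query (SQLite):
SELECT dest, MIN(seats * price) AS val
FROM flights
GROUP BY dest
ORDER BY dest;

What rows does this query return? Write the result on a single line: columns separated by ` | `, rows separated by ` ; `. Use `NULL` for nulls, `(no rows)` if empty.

Delhi | 3384 ; Geneva | 20410 ; Jaipur | 2890 ; Kyoto | 8642

For each row compute seats * price.
Group by dest; take MIN of the expression per group.
  Delhi: ids {1, 9} → MIN(seats * price)=3384
  Geneva: ids {4, 8} → MIN(seats * price)=20410
  Jaipur: ids {2, 7, 11} → MIN(seats * price)=2890
  Kyoto: ids {3, 5, 6, 10} → MIN(seats * price)=8642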